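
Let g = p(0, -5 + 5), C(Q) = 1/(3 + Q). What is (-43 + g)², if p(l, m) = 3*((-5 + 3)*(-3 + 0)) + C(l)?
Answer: 5476/9 ≈ 608.44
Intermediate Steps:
p(l, m) = 18 + 1/(3 + l) (p(l, m) = 3*((-5 + 3)*(-3 + 0)) + 1/(3 + l) = 3*(-2*(-3)) + 1/(3 + l) = 3*6 + 1/(3 + l) = 18 + 1/(3 + l))
g = 55/3 (g = (55 + 18*0)/(3 + 0) = (55 + 0)/3 = (⅓)*55 = 55/3 ≈ 18.333)
(-43 + g)² = (-43 + 55/3)² = (-74/3)² = 5476/9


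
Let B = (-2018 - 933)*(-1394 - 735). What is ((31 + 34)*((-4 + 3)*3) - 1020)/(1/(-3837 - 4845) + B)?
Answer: -10548630/54546219077 ≈ -0.00019339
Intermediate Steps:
B = 6282679 (B = -2951*(-2129) = 6282679)
((31 + 34)*((-4 + 3)*3) - 1020)/(1/(-3837 - 4845) + B) = ((31 + 34)*((-4 + 3)*3) - 1020)/(1/(-3837 - 4845) + 6282679) = (65*(-1*3) - 1020)/(1/(-8682) + 6282679) = (65*(-3) - 1020)/(-1/8682 + 6282679) = (-195 - 1020)/(54546219077/8682) = -1215*8682/54546219077 = -10548630/54546219077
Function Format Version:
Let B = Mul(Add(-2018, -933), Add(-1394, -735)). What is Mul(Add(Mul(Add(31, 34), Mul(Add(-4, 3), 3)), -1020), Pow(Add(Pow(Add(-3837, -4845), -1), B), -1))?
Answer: Rational(-10548630, 54546219077) ≈ -0.00019339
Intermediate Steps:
B = 6282679 (B = Mul(-2951, -2129) = 6282679)
Mul(Add(Mul(Add(31, 34), Mul(Add(-4, 3), 3)), -1020), Pow(Add(Pow(Add(-3837, -4845), -1), B), -1)) = Mul(Add(Mul(Add(31, 34), Mul(Add(-4, 3), 3)), -1020), Pow(Add(Pow(Add(-3837, -4845), -1), 6282679), -1)) = Mul(Add(Mul(65, Mul(-1, 3)), -1020), Pow(Add(Pow(-8682, -1), 6282679), -1)) = Mul(Add(Mul(65, -3), -1020), Pow(Add(Rational(-1, 8682), 6282679), -1)) = Mul(Add(-195, -1020), Pow(Rational(54546219077, 8682), -1)) = Mul(-1215, Rational(8682, 54546219077)) = Rational(-10548630, 54546219077)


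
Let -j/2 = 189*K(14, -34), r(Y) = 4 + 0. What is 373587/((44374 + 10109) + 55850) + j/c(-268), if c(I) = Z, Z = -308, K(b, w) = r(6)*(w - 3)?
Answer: -216335877/1213663 ≈ -178.25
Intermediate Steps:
r(Y) = 4
K(b, w) = -12 + 4*w (K(b, w) = 4*(w - 3) = 4*(-3 + w) = -12 + 4*w)
c(I) = -308
j = 55944 (j = -378*(-12 + 4*(-34)) = -378*(-12 - 136) = -378*(-148) = -2*(-27972) = 55944)
373587/((44374 + 10109) + 55850) + j/c(-268) = 373587/((44374 + 10109) + 55850) + 55944/(-308) = 373587/(54483 + 55850) + 55944*(-1/308) = 373587/110333 - 1998/11 = -216335877/1213663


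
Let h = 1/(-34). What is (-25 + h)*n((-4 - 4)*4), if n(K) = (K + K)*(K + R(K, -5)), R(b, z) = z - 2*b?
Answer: 735264/17 ≈ 43251.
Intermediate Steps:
n(K) = 2*K*(-5 - K) (n(K) = (K + K)*(K + (-5 - 2*K)) = (2*K)*(-5 - K) = 2*K*(-5 - K))
h = -1/34 ≈ -0.029412
(-25 + h)*n((-4 - 4)*4) = (-25 - 1/34)*(2*((-4 - 4)*4)*(-5 - (-4 - 4)*4)) = -851*(-8*4)*(-5 - (-8)*4)/17 = -851*(-32)*(-5 - 1*(-32))/17 = -851*(-32)*(-5 + 32)/17 = -851*(-32)*27/17 = -851/34*(-1728) = 735264/17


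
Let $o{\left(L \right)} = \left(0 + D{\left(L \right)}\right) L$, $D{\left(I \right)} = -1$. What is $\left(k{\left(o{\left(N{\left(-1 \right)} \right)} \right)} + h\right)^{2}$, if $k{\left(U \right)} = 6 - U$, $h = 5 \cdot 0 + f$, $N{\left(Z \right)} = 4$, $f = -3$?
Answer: $49$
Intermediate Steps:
$o{\left(L \right)} = - L$ ($o{\left(L \right)} = \left(0 - 1\right) L = - L$)
$h = -3$ ($h = 5 \cdot 0 - 3 = 0 - 3 = -3$)
$\left(k{\left(o{\left(N{\left(-1 \right)} \right)} \right)} + h\right)^{2} = \left(\left(6 - \left(-1\right) 4\right) - 3\right)^{2} = \left(\left(6 - -4\right) - 3\right)^{2} = \left(\left(6 + 4\right) - 3\right)^{2} = \left(10 - 3\right)^{2} = 7^{2} = 49$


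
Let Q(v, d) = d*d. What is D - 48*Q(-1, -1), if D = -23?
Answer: -71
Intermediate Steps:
Q(v, d) = d**2
D - 48*Q(-1, -1) = -23 - 48*(-1)**2 = -23 - 48*1 = -23 - 48 = -71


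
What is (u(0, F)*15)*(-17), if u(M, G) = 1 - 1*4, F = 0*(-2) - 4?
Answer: 765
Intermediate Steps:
F = -4 (F = 0 - 4 = -4)
u(M, G) = -3 (u(M, G) = 1 - 4 = -3)
(u(0, F)*15)*(-17) = -3*15*(-17) = -45*(-17) = 765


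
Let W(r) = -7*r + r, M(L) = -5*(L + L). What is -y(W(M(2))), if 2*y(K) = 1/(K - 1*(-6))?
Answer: -1/252 ≈ -0.0039683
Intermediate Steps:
M(L) = -10*L
W(r) = -6*r
y(K) = 1/(2*(6 + K)) (y(K) = 1/(2*(K - 1*(-6))) = 1/(2*(K + 6)) = 1/(2*(6 + K)))
-y(W(M(2))) = -1/(2*(6 - (-60)*2)) = -1/(2*(6 - 6*(-20))) = -1/(2*(6 + 120)) = -1/(2*126) = -1*1/252 = -1/252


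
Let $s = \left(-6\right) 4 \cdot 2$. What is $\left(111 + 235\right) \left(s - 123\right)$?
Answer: $-59166$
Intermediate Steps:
$s = -48$ ($s = \left(-24\right) 2 = -48$)
$\left(111 + 235\right) \left(s - 123\right) = \left(111 + 235\right) \left(-48 - 123\right) = 346 \left(-171\right) = -59166$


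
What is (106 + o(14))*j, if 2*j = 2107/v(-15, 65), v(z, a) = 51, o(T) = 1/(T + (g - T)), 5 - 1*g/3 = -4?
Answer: 6032341/2754 ≈ 2190.4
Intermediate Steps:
g = 27 (g = 15 - 3*(-4) = 15 + 12 = 27)
o(T) = 1/27 (o(T) = 1/(T + (27 - T)) = 1/27)
j = 2107/102 (j = (2107/51)/2 = (2107*(1/51))/2 = (½)*(2107/51) = 2107/102 ≈ 20.657)
(106 + o(14))*j = (106 + 1/27)*(2107/102) = (2863/27)*(2107/102) = 6032341/2754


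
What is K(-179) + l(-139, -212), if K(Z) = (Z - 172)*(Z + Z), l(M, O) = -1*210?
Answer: 125448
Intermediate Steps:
l(M, O) = -210
K(Z) = 2*Z*(-172 + Z) (K(Z) = (-172 + Z)*(2*Z) = 2*Z*(-172 + Z))
K(-179) + l(-139, -212) = 2*(-179)*(-172 - 179) - 210 = 2*(-179)*(-351) - 210 = 125658 - 210 = 125448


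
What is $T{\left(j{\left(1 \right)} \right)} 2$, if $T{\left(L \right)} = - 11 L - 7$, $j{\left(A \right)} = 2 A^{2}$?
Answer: $-58$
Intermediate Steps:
$T{\left(L \right)} = -7 - 11 L$
$T{\left(j{\left(1 \right)} \right)} 2 = \left(-7 - 11 \cdot 2 \cdot 1^{2}\right) 2 = \left(-7 - 11 \cdot 2 \cdot 1\right) 2 = \left(-7 - 22\right) 2 = \left(-29\right) 2 = -58$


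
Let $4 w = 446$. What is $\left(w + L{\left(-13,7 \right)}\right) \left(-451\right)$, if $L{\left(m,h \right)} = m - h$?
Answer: $- \frac{82533}{2} \approx -41267.0$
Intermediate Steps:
$w = \frac{223}{2}$ ($w = \frac{1}{4} \cdot 446 = \frac{223}{2} \approx 111.5$)
$\left(w + L{\left(-13,7 \right)}\right) \left(-451\right) = \left(\frac{223}{2} - 20\right) \left(-451\right) = \frac{183}{2} \left(-451\right) = - \frac{82533}{2}$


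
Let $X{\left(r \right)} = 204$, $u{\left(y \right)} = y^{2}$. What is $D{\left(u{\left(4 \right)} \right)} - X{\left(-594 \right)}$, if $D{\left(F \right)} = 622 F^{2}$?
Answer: $159028$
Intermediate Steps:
$D{\left(u{\left(4 \right)} \right)} - X{\left(-594 \right)} = 622 \left(4^{2}\right)^{2} - 204 = 622 \cdot 16^{2} - 204 = 622 \cdot 256 - 204 = 159232 - 204 = 159028$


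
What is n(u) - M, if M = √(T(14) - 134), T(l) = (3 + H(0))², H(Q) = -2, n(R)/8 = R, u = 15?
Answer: 120 - I*√133 ≈ 120.0 - 11.533*I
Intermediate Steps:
n(R) = 8*R
T(l) = 1 (T(l) = (3 - 2)² = 1² = 1)
M = I*√133 (M = √(1 - 134) = √(-133) = I*√133 ≈ 11.533*I)
n(u) - M = 8*15 - I*√133 = 120 - I*√133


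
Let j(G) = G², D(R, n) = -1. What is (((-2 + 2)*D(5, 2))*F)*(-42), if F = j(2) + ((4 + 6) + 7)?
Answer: 0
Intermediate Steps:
F = 21 (F = 2² + ((4 + 6) + 7) = 4 + (10 + 7) = 4 + 17 = 21)
(((-2 + 2)*D(5, 2))*F)*(-42) = (((-2 + 2)*(-1))*21)*(-42) = ((0*(-1))*21)*(-42) = (0*21)*(-42) = 0*(-42) = 0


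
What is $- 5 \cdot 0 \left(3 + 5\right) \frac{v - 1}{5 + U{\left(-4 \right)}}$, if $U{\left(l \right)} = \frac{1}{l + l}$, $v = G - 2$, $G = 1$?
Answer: $0$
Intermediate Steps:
$v = -1$ ($v = 1 - 2 = -1$)
$U{\left(l \right)} = \frac{1}{2 l}$
$- 5 \cdot 0 \left(3 + 5\right) \frac{v - 1}{5 + U{\left(-4 \right)}} = - 5 \cdot 0 \left(3 + 5\right) \frac{-1 - 1}{5 + \frac{1}{2 \left(-4\right)}} = - 5 \cdot 0 \cdot 8 \frac{1}{5 + \frac{1}{2} \left(- \frac{1}{4}\right)} \left(-2\right) = \left(-5\right) 0 \frac{1}{5 - \frac{1}{8}} \left(-2\right) = 0 \frac{1}{\frac{39}{8}} \left(-2\right) = 0 \cdot \frac{8}{39} \left(-2\right) = 0 \left(- \frac{16}{39}\right) = 0$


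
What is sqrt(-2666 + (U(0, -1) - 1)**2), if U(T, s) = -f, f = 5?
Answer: I*sqrt(2630) ≈ 51.284*I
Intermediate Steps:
U(T, s) = -5 (U(T, s) = -1*5 = -5)
sqrt(-2666 + (U(0, -1) - 1)**2) = sqrt(-2666 + (-5 - 1)**2) = sqrt(-2666 + (-6)**2) = sqrt(-2666 + 36) = sqrt(-2630) = I*sqrt(2630)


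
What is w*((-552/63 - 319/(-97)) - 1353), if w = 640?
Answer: -1771014400/2037 ≈ -8.6942e+5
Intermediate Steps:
w*((-552/63 - 319/(-97)) - 1353) = 640*((-552/63 - 319/(-97)) - 1353) = 640*((-552*1/63 - 319*(-1/97)) - 1353) = 640*((-184/21 + 319/97) - 1353) = 640*(-11149/2037 - 1353) = 640*(-2767210/2037) = -1771014400/2037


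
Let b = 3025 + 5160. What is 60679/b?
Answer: 60679/8185 ≈ 7.4134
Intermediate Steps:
b = 8185
60679/b = 60679/8185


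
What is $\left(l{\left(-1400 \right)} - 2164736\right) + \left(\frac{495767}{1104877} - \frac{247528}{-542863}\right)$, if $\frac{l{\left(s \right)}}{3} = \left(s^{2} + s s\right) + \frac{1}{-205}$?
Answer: $\frac{1179817965410009062852}{122958352784455} \approx 9.5953 \cdot 10^{6}$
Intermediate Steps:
$l{\left(s \right)} = - \frac{3}{205} + 6 s^{2}$ ($l{\left(s \right)} = 3 \left(\left(s^{2} + s s\right) + \frac{1}{-205}\right) = 3 \left(\left(s^{2} + s^{2}\right) - \frac{1}{205}\right) = 3 \left(2 s^{2} - \frac{1}{205}\right) = 3 \left(- \frac{1}{205} + 2 s^{2}\right) = - \frac{3}{205} + 6 s^{2}$)
$\left(l{\left(-1400 \right)} - 2164736\right) + \left(\frac{495767}{1104877} - \frac{247528}{-542863}\right) = \left(\left(- \frac{3}{205} + 6 \left(-1400\right)^{2}\right) - 2164736\right) + \left(\frac{495767}{1104877} - \frac{247528}{-542863}\right) = \left(\left(- \frac{3}{205} + 6 \cdot 1960000\right) - 2164736\right) + \left(495767 \cdot \frac{1}{1104877} - - \frac{247528}{542863}\right) = \left(\left(- \frac{3}{205} + 11760000\right) - 2164736\right) + \left(\frac{495767}{1104877} + \frac{247528}{542863}\right) = \left(\frac{2410799997}{205} - 2164736\right) + \frac{542621554977}{599796842851} = \frac{1967029117}{205} + \frac{542621554977}{599796842851} = \frac{1179817965410009062852}{122958352784455}$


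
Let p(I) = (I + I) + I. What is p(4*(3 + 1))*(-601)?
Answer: -28848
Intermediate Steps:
p(I) = 3*I (p(I) = 2*I + I = 3*I)
p(4*(3 + 1))*(-601) = (3*(4*(3 + 1)))*(-601) = (3*(4*4))*(-601) = (3*16)*(-601) = 48*(-601) = -28848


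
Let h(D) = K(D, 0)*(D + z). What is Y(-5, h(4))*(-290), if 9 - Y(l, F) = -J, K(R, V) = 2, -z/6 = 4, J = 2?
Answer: -3190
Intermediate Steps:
z = -24 (z = -6*4 = -24)
h(D) = -48 + 2*D (h(D) = 2*(D - 24) = 2*(-24 + D) = -48 + 2*D)
Y(l, F) = 11 (Y(l, F) = 9 - (-1)*2 = 9 - 1*(-2) = 9 + 2 = 11)
Y(-5, h(4))*(-290) = 11*(-290) = -3190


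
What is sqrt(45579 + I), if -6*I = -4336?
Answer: sqrt(416715)/3 ≈ 215.18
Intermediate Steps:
I = 2168/3 (I = -1/6*(-4336) = 2168/3 ≈ 722.67)
sqrt(45579 + I) = sqrt(45579 + 2168/3) = sqrt(138905/3) = sqrt(416715)/3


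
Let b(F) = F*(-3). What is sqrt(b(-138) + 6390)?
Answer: 18*sqrt(21) ≈ 82.486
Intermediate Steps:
b(F) = -3*F
sqrt(b(-138) + 6390) = sqrt(-3*(-138) + 6390) = sqrt(414 + 6390) = sqrt(6804) = 18*sqrt(21)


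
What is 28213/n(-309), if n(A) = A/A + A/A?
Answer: 28213/2 ≈ 14107.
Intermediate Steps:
n(A) = 2 (n(A) = 1 + 1 = 2)
28213/n(-309) = 28213/2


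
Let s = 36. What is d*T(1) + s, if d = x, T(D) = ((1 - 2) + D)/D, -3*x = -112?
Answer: 36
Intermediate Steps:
x = 112/3 (x = -1/3*(-112) = 112/3 ≈ 37.333)
T(D) = (-1 + D)/D
d = 112/3 ≈ 37.333
d*T(1) + s = 112*((-1 + 1)/1)/3 + 36 = 112*(1*0)/3 + 36 = (112/3)*0 + 36 = 0 + 36 = 36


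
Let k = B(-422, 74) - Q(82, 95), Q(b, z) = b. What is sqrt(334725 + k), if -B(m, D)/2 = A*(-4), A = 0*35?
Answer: sqrt(334643) ≈ 578.48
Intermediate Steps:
A = 0
B(m, D) = 0 (B(m, D) = -0*(-4) = -2*0 = 0)
k = -82 (k = 0 - 1*82 = 0 - 82 = -82)
sqrt(334725 + k) = sqrt(334725 - 82) = sqrt(334643)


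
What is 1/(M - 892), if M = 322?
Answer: -1/570 ≈ -0.0017544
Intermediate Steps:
1/(M - 892) = 1/(322 - 892) = 1/(-570) = -1/570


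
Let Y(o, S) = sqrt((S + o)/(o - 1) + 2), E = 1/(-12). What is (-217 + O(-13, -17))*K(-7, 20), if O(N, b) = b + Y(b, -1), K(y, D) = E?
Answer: 39/2 - sqrt(3)/12 ≈ 19.356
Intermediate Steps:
E = -1/12 ≈ -0.083333
K(y, D) = -1/12
Y(o, S) = sqrt(2 + (S + o)/(-1 + o)) (Y(o, S) = sqrt((S + o)/(-1 + o) + 2) = sqrt(2 + (S + o)/(-1 + o)))
O(N, b) = b + sqrt((-3 + 3*b)/(-1 + b)) (O(N, b) = b + sqrt((-2 - 1 + 3*b)/(-1 + b)) = b + sqrt((-3 + 3*b)/(-1 + b)))
(-217 + O(-13, -17))*K(-7, 20) = (-217 + (-17 + sqrt(3)))*(-1/12) = (-234 + sqrt(3))*(-1/12) = 39/2 - sqrt(3)/12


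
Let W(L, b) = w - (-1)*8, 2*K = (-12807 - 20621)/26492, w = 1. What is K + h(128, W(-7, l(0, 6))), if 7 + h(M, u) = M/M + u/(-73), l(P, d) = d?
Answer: -6531023/966958 ≈ -6.7542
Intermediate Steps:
K = -8357/13246 (K = ((-12807 - 20621)/26492)/2 = (-33428*1/26492)/2 = (½)*(-8357/6623) = -8357/13246 ≈ -0.63091)
W(L, b) = 9 (W(L, b) = 1 - (-1)*8 = 1 - 1*(-8) = 1 + 8 = 9)
h(M, u) = -6 - u/73 (h(M, u) = -7 + (M/M + u/(-73)) = -7 + (1 + u*(-1/73)) = -7 + (1 - u/73) = -6 - u/73)
K + h(128, W(-7, l(0, 6))) = -8357/13246 + (-6 - 1/73*9) = -8357/13246 + (-6 - 9/73) = -8357/13246 - 447/73 = -6531023/966958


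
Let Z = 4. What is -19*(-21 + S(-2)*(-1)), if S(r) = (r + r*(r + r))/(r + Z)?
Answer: 456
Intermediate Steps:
S(r) = (r + 2*r²)/(4 + r) (S(r) = (r + r*(r + r))/(r + 4) = (r + r*(2*r))/(4 + r) = (r + 2*r²)/(4 + r))
-19*(-21 + S(-2)*(-1)) = -19*(-21 - 2*(1 + 2*(-2))/(4 - 2)*(-1)) = -19*(-21 - 2*(1 - 4)/2*(-1)) = -19*(-21 - 2*½*(-3)*(-1)) = -19*(-21 + 3*(-1)) = -19*(-21 - 3) = -19*(-24) = 456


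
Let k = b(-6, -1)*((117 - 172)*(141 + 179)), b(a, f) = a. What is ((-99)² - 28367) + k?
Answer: 87034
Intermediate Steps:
k = 105600 (k = -6*(117 - 172)*(141 + 179) = -(-330)*320 = -6*(-17600) = 105600)
((-99)² - 28367) + k = ((-99)² - 28367) + 105600 = (9801 - 28367) + 105600 = -18566 + 105600 = 87034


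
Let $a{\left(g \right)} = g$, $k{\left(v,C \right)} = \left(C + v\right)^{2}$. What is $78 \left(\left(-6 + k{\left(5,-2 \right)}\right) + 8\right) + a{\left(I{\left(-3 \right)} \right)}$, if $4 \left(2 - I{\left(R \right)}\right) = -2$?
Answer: $\frac{1721}{2} \approx 860.5$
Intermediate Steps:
$I{\left(R \right)} = \frac{5}{2}$ ($I{\left(R \right)} = 2 - - \frac{1}{2} = 2 + \frac{1}{2} = \frac{5}{2}$)
$78 \left(\left(-6 + k{\left(5,-2 \right)}\right) + 8\right) + a{\left(I{\left(-3 \right)} \right)} = 78 \left(\left(-6 + \left(-2 + 5\right)^{2}\right) + 8\right) + \frac{5}{2} = 78 \left(\left(-6 + 3^{2}\right) + 8\right) + \frac{5}{2} = 78 \left(\left(-6 + 9\right) + 8\right) + \frac{5}{2} = 78 \left(3 + 8\right) + \frac{5}{2} = 78 \cdot 11 + \frac{5}{2} = 858 + \frac{5}{2} = \frac{1721}{2}$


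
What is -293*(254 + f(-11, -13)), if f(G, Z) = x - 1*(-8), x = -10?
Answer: -73836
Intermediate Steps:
f(G, Z) = -2 (f(G, Z) = -10 - 1*(-8) = -10 + 8 = -2)
-293*(254 + f(-11, -13)) = -293*(254 - 2) = -293*252 = -73836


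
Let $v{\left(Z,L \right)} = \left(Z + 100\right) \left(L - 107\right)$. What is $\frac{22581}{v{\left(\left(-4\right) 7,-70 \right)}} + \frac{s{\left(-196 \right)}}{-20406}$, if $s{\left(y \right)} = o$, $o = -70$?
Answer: $- \frac{2838863}{1605272} \approx -1.7685$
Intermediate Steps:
$v{\left(Z,L \right)} = \left(-107 + L\right) \left(100 + Z\right)$ ($v{\left(Z,L \right)} = \left(100 + Z\right) \left(-107 + L\right) = \left(-107 + L\right) \left(100 + Z\right)$)
$s{\left(y \right)} = -70$
$\frac{22581}{v{\left(\left(-4\right) 7,-70 \right)}} + \frac{s{\left(-196 \right)}}{-20406} = \frac{22581}{-10700 - 107 \left(\left(-4\right) 7\right) + 100 \left(-70\right) - 70 \left(\left(-4\right) 7\right)} - \frac{70}{-20406} = \frac{22581}{-10700 - -2996 - 7000 - -1960} - - \frac{35}{10203} = \frac{22581}{-10700 + 2996 - 7000 + 1960} + \frac{35}{10203} = \frac{22581}{-12744} + \frac{35}{10203} = 22581 \left(- \frac{1}{12744}\right) + \frac{35}{10203} = - \frac{2509}{1416} + \frac{35}{10203} = - \frac{2838863}{1605272}$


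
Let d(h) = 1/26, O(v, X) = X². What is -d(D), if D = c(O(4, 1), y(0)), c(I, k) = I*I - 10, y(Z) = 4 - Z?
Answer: -1/26 ≈ -0.038462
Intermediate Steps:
c(I, k) = -10 + I² (c(I, k) = I² - 10 = -10 + I²)
D = -9 (D = -10 + (1²)² = -10 + 1² = -10 + 1 = -9)
d(h) = 1/26
-d(D) = -1*1/26 = -1/26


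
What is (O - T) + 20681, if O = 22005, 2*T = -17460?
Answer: 51416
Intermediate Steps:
T = -8730 (T = (½)*(-17460) = -8730)
(O - T) + 20681 = (22005 - 1*(-8730)) + 20681 = (22005 + 8730) + 20681 = 30735 + 20681 = 51416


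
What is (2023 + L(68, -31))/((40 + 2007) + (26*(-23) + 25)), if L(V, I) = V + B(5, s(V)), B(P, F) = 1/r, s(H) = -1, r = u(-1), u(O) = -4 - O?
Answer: 3136/2211 ≈ 1.4184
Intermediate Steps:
r = -3 (r = -4 - 1*(-1) = -4 + 1 = -3)
B(P, F) = -1/3 (B(P, F) = 1/(-3) = -1/3)
L(V, I) = -1/3 + V (L(V, I) = V - 1/3 = -1/3 + V)
(2023 + L(68, -31))/((40 + 2007) + (26*(-23) + 25)) = (2023 + (-1/3 + 68))/((40 + 2007) + (26*(-23) + 25)) = (2023 + 203/3)/(2047 + (-598 + 25)) = 6272/(3*(2047 - 573)) = (6272/3)/1474 = (6272/3)*(1/1474) = 3136/2211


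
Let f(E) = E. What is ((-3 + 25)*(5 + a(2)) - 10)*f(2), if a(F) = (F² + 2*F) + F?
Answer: 640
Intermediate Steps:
a(F) = F² + 3*F
((-3 + 25)*(5 + a(2)) - 10)*f(2) = ((-3 + 25)*(5 + 2*(3 + 2)) - 10)*2 = (22*(5 + 2*5) - 10)*2 = (22*(5 + 10) - 10)*2 = (22*15 - 10)*2 = (330 - 10)*2 = 320*2 = 640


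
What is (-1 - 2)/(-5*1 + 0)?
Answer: ⅗ ≈ 0.60000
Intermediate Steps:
(-1 - 2)/(-5*1 + 0) = -3/(-5 + 0) = -3/(-5) = -⅕*(-3) = ⅗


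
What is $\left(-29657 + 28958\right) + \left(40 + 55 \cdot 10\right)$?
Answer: $-109$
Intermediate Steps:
$\left(-29657 + 28958\right) + \left(40 + 55 \cdot 10\right) = -699 + \left(40 + 550\right) = -699 + 590 = -109$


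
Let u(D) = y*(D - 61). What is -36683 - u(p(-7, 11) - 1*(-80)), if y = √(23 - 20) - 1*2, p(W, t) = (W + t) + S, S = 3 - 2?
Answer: -36635 - 24*√3 ≈ -36677.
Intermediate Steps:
S = 1
p(W, t) = 1 + W + t (p(W, t) = (W + t) + 1 = 1 + W + t)
y = -2 + √3 (y = √3 - 2 = -2 + √3 ≈ -0.26795)
u(D) = (-61 + D)*(-2 + √3) (u(D) = (-2 + √3)*(D - 61) = (-2 + √3)*(-61 + D) = (-61 + D)*(-2 + √3))
-36683 - u(p(-7, 11) - 1*(-80)) = -36683 - (-1)*(-61 + ((1 - 7 + 11) - 1*(-80)))*(2 - √3) = -36683 - (-1)*(-61 + (5 + 80))*(2 - √3) = -36683 - (-1)*(-61 + 85)*(2 - √3) = -36683 - (-1)*24*(2 - √3) = -36683 - (-48 + 24*√3) = -36683 + (48 - 24*√3) = -36635 - 24*√3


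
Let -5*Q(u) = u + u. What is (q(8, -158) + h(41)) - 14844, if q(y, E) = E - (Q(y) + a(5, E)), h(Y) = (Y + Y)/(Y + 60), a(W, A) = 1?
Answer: -7574489/505 ≈ -14999.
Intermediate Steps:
Q(u) = -2*u/5 (Q(u) = -(u + u)/5 = -2*u/5)
h(Y) = 2*Y/(60 + Y) (h(Y) = (2*Y)/(60 + Y) = 2*Y/(60 + Y))
q(y, E) = -1 + E + 2*y/5 (q(y, E) = E - (-2*y/5 + 1) = E - (1 - 2*y/5) = E + (-1 + 2*y/5) = -1 + E + 2*y/5)
(q(8, -158) + h(41)) - 14844 = ((-1 - 158 + (⅖)*8) + 2*41/(60 + 41)) - 14844 = ((-1 - 158 + 16/5) + 2*41/101) - 14844 = (-779/5 + 2*41*(1/101)) - 14844 = (-779/5 + 82/101) - 14844 = -78269/505 - 14844 = -7574489/505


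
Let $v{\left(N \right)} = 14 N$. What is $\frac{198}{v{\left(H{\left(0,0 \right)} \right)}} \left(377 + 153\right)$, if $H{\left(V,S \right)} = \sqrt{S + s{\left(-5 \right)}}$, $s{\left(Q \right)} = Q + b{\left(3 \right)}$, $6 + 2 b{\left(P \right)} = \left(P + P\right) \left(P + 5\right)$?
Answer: $\frac{26235}{14} \approx 1873.9$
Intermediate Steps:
$b{\left(P \right)} = -3 + P \left(5 + P\right)$ ($b{\left(P \right)} = -3 + \frac{\left(P + P\right) \left(P + 5\right)}{2} = -3 + \frac{2 P \left(5 + P\right)}{2} = -3 + P \left(5 + P\right)$)
$s{\left(Q \right)} = 21 + Q$ ($s{\left(Q \right)} = Q + \left(-3 + 3^{2} + 5 \cdot 3\right) = Q + \left(-3 + 9 + 15\right) = Q + 21 = 21 + Q$)
$H{\left(V,S \right)} = \sqrt{16 + S}$ ($H{\left(V,S \right)} = \sqrt{S + \left(21 - 5\right)} = \sqrt{S + 16} = \sqrt{16 + S}$)
$\frac{198}{v{\left(H{\left(0,0 \right)} \right)}} \left(377 + 153\right) = \frac{198}{14 \sqrt{16 + 0}} \left(377 + 153\right) = \frac{198}{14 \sqrt{16}} \cdot 530 = \frac{198}{14 \cdot 4} \cdot 530 = \frac{198}{56} \cdot 530 = 198 \cdot \frac{1}{56} \cdot 530 = \frac{99}{28} \cdot 530 = \frac{26235}{14}$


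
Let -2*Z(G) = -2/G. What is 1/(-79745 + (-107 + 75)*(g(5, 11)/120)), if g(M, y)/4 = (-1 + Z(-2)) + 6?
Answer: -5/398749 ≈ -1.2539e-5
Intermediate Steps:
Z(G) = 1/G (Z(G) = -(-1)/G = 1/G)
g(M, y) = 18 (g(M, y) = 4*((-1 + 1/(-2)) + 6) = 4*((-1 - 1/2) + 6) = 4*(-3/2 + 6) = 4*(9/2) = 18)
1/(-79745 + (-107 + 75)*(g(5, 11)/120)) = 1/(-79745 + (-107 + 75)*(18/120)) = 1/(-79745 - 576/120) = 1/(-79745 - 32*3/20) = 1/(-79745 - 24/5) = 1/(-398749/5) = -5/398749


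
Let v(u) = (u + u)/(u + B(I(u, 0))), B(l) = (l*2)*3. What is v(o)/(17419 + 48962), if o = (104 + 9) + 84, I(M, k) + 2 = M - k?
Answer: 394/90742827 ≈ 4.3419e-6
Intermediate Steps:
I(M, k) = -2 + M - k (I(M, k) = -2 + (M - k) = -2 + M - k)
o = 197 (o = 113 + 84 = 197)
B(l) = 6*l (B(l) = (2*l)*3 = 6*l)
v(u) = 2*u/(-12 + 7*u) (v(u) = (u + u)/(u + 6*(-2 + u - 1*0)) = (2*u)/(u + 6*(-2 + u + 0)) = (2*u)/(u + 6*(-2 + u)) = (2*u)/(u + (-12 + 6*u)) = (2*u)/(-12 + 7*u) = 2*u/(-12 + 7*u))
v(o)/(17419 + 48962) = (2*197/(-12 + 7*197))/(17419 + 48962) = (2*197/(-12 + 1379))/66381 = (2*197/1367)*(1/66381) = (2*197*(1/1367))*(1/66381) = (394/1367)*(1/66381) = 394/90742827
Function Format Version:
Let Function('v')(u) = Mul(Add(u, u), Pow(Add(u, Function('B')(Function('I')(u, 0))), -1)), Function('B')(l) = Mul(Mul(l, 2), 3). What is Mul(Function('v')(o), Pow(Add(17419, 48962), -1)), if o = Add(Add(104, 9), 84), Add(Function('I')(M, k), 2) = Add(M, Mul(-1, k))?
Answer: Rational(394, 90742827) ≈ 4.3419e-6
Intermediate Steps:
Function('I')(M, k) = Add(-2, M, Mul(-1, k)) (Function('I')(M, k) = Add(-2, Add(M, Mul(-1, k))) = Add(-2, M, Mul(-1, k)))
o = 197 (o = Add(113, 84) = 197)
Function('B')(l) = Mul(6, l) (Function('B')(l) = Mul(Mul(2, l), 3) = Mul(6, l))
Function('v')(u) = Mul(2, u, Pow(Add(-12, Mul(7, u)), -1)) (Function('v')(u) = Mul(Add(u, u), Pow(Add(u, Mul(6, Add(-2, u, Mul(-1, 0)))), -1)) = Mul(Mul(2, u), Pow(Add(u, Mul(6, Add(-2, u, 0))), -1)) = Mul(Mul(2, u), Pow(Add(u, Mul(6, Add(-2, u))), -1)) = Mul(Mul(2, u), Pow(Add(u, Add(-12, Mul(6, u))), -1)) = Mul(Mul(2, u), Pow(Add(-12, Mul(7, u)), -1)) = Mul(2, u, Pow(Add(-12, Mul(7, u)), -1)))
Mul(Function('v')(o), Pow(Add(17419, 48962), -1)) = Mul(Mul(2, 197, Pow(Add(-12, Mul(7, 197)), -1)), Pow(Add(17419, 48962), -1)) = Mul(Mul(2, 197, Pow(Add(-12, 1379), -1)), Pow(66381, -1)) = Mul(Mul(2, 197, Pow(1367, -1)), Rational(1, 66381)) = Mul(Mul(2, 197, Rational(1, 1367)), Rational(1, 66381)) = Mul(Rational(394, 1367), Rational(1, 66381)) = Rational(394, 90742827)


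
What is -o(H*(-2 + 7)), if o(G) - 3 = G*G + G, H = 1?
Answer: -33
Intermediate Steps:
o(G) = 3 + G + G² (o(G) = 3 + (G*G + G) = 3 + (G² + G) = 3 + (G + G²) = 3 + G + G²)
-o(H*(-2 + 7)) = -(3 + 1*(-2 + 7) + (1*(-2 + 7))²) = -(3 + 1*5 + (1*5)²) = -(3 + 5 + 5²) = -(3 + 5 + 25) = -1*33 = -33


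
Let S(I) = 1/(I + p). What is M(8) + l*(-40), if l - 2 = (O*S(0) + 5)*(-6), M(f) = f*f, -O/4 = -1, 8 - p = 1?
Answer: 9248/7 ≈ 1321.1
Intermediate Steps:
p = 7 (p = 8 - 1*1 = 8 - 1 = 7)
O = 4 (O = -4*(-1) = 4)
S(I) = 1/(7 + I) (S(I) = 1/(I + 7) = 1/(7 + I))
M(f) = f**2
l = -220/7 (l = 2 + (4/(7 + 0) + 5)*(-6) = 2 + (4/7 + 5)*(-6) = 2 + (39/7)*(-6) = 2 - 234/7 = -220/7 ≈ -31.429)
M(8) + l*(-40) = 8**2 - 220/7*(-40) = 64 + 8800/7 = 9248/7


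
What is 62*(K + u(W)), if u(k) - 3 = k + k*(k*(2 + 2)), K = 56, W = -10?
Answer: 27838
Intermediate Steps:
u(k) = 3 + k + 4*k² (u(k) = 3 + (k + k*(k*(2 + 2))) = 3 + (k + k*(k*4)) = 3 + (k + k*(4*k)) = 3 + (k + 4*k²) = 3 + k + 4*k²)
62*(K + u(W)) = 62*(56 + (3 - 10 + 4*(-10)²)) = 62*(56 + (3 - 10 + 4*100)) = 62*(56 + (3 - 10 + 400)) = 62*(56 + 393) = 62*449 = 27838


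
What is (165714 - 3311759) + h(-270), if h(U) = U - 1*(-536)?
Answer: -3145779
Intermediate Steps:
h(U) = 536 + U (h(U) = U + 536 = 536 + U)
(165714 - 3311759) + h(-270) = (165714 - 3311759) + (536 - 270) = -3146045 + 266 = -3145779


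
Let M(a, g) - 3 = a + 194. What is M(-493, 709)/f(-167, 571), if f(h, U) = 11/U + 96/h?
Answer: 28225672/52979 ≈ 532.77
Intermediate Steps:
M(a, g) = 197 + a (M(a, g) = 3 + (a + 194) = 3 + (194 + a) = 197 + a)
M(-493, 709)/f(-167, 571) = (197 - 493)/(11/571 + 96/(-167)) = -296/(11*(1/571) + 96*(-1/167)) = -296/(11/571 - 96/167) = -296/(-52979/95357) = -296*(-95357/52979) = 28225672/52979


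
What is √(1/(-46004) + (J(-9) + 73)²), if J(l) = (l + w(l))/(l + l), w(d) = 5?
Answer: √229774603657543/207018 ≈ 73.222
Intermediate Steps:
J(l) = (5 + l)/(2*l) (J(l) = (l + 5)/(l + l) = (5 + l)/((2*l)) = (5 + l)*(1/(2*l)) = (5 + l)/(2*l))
√(1/(-46004) + (J(-9) + 73)²) = √(1/(-46004) + ((½)*(5 - 9)/(-9) + 73)²) = √(-1/46004 + ((½)*(-⅑)*(-4) + 73)²) = √(-1/46004 + (2/9 + 73)²) = √(-1/46004 + (659/9)²) = √(-1/46004 + 434281/81) = √(19978663043/3726324) = √229774603657543/207018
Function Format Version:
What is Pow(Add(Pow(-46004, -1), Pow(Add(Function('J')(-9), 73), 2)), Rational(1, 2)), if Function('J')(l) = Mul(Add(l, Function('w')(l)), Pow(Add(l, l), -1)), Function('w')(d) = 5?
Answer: Mul(Rational(1, 207018), Pow(229774603657543, Rational(1, 2))) ≈ 73.222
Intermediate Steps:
Function('J')(l) = Mul(Rational(1, 2), Pow(l, -1), Add(5, l)) (Function('J')(l) = Mul(Add(l, 5), Pow(Add(l, l), -1)) = Mul(Add(5, l), Pow(Mul(2, l), -1)) = Mul(Add(5, l), Mul(Rational(1, 2), Pow(l, -1))) = Mul(Rational(1, 2), Pow(l, -1), Add(5, l)))
Pow(Add(Pow(-46004, -1), Pow(Add(Function('J')(-9), 73), 2)), Rational(1, 2)) = Pow(Add(Pow(-46004, -1), Pow(Add(Mul(Rational(1, 2), Pow(-9, -1), Add(5, -9)), 73), 2)), Rational(1, 2)) = Pow(Add(Rational(-1, 46004), Pow(Add(Mul(Rational(1, 2), Rational(-1, 9), -4), 73), 2)), Rational(1, 2)) = Pow(Add(Rational(-1, 46004), Pow(Add(Rational(2, 9), 73), 2)), Rational(1, 2)) = Pow(Add(Rational(-1, 46004), Pow(Rational(659, 9), 2)), Rational(1, 2)) = Pow(Add(Rational(-1, 46004), Rational(434281, 81)), Rational(1, 2)) = Pow(Rational(19978663043, 3726324), Rational(1, 2)) = Mul(Rational(1, 207018), Pow(229774603657543, Rational(1, 2)))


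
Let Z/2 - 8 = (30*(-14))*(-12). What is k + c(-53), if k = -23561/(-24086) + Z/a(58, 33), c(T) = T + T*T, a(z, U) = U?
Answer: 2434523297/794838 ≈ 3062.9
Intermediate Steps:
Z = 10096 (Z = 16 + 2*((30*(-14))*(-12)) = 16 + 2*(-420*(-12)) = 16 + 2*5040 = 16 + 10080 = 10096)
c(T) = T + T²
k = 243949769/794838 (k = -23561/(-24086) + 10096/33 = -23561*(-1/24086) + 10096*(1/33) = 23561/24086 + 10096/33 = 243949769/794838 ≈ 306.92)
k + c(-53) = 243949769/794838 - 53*(1 - 53) = 243949769/794838 - 53*(-52) = 243949769/794838 + 2756 = 2434523297/794838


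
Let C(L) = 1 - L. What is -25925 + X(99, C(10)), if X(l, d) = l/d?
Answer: -25936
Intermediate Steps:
-25925 + X(99, C(10)) = -25925 + 99/(1 - 1*10) = -25925 + 99/(1 - 10) = -25925 + 99/(-9) = -25925 + 99*(-1/9) = -25925 - 11 = -25936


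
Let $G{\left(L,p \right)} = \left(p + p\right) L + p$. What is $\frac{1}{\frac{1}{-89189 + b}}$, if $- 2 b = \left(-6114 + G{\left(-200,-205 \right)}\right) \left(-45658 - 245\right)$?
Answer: $\frac{3473806565}{2} \approx 1.7369 \cdot 10^{9}$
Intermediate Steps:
$G{\left(L,p \right)} = p + 2 L p$ ($G{\left(L,p \right)} = 2 p L + p = 2 L p + p = p + 2 L p$)
$b = \frac{3473984943}{2}$ ($b = - \frac{\left(-6114 - 205 \left(1 + 2 \left(-200\right)\right)\right) \left(-45658 - 245\right)}{2} = - \frac{\left(-6114 - 205 \left(1 - 400\right)\right) \left(-45903\right)}{2} = - \frac{\left(-6114 - -81795\right) \left(-45903\right)}{2} = - \frac{\left(-6114 + 81795\right) \left(-45903\right)}{2} = - \frac{75681 \left(-45903\right)}{2} = \left(- \frac{1}{2}\right) \left(-3473984943\right) = \frac{3473984943}{2} \approx 1.737 \cdot 10^{9}$)
$\frac{1}{\frac{1}{-89189 + b}} = \frac{1}{\frac{1}{-89189 + \frac{3473984943}{2}}} = \frac{1}{\frac{1}{\frac{3473806565}{2}}} = \frac{1}{\frac{2}{3473806565}} = \frac{3473806565}{2}$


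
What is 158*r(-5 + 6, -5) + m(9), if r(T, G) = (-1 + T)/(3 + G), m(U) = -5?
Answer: -5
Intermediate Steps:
r(T, G) = (-1 + T)/(3 + G)
158*r(-5 + 6, -5) + m(9) = 158*((-1 + (-5 + 6))/(3 - 5)) - 5 = 158*((-1 + 1)/(-2)) - 5 = 158*(-1/2*0) - 5 = 158*0 - 5 = 0 - 5 = -5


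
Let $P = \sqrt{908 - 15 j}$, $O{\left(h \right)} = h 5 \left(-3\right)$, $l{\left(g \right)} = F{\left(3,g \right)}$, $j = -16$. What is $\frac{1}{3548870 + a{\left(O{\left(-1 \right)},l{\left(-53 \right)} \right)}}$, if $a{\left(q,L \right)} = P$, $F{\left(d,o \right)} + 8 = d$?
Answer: $\frac{1774435}{6297239137876} - \frac{\sqrt{287}}{6297239137876} \approx 2.8178 \cdot 10^{-7}$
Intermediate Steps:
$F{\left(d,o \right)} = -8 + d$
$l{\left(g \right)} = -5$ ($l{\left(g \right)} = -8 + 3 = -5$)
$O{\left(h \right)} = - 15 h$ ($O{\left(h \right)} = 5 h \left(-3\right) = - 15 h$)
$P = 2 \sqrt{287}$ ($P = \sqrt{908 - -240} = \sqrt{908 + 240} = \sqrt{1148} = 2 \sqrt{287} \approx 33.882$)
$a{\left(q,L \right)} = 2 \sqrt{287}$
$\frac{1}{3548870 + a{\left(O{\left(-1 \right)},l{\left(-53 \right)} \right)}} = \frac{1}{3548870 + 2 \sqrt{287}}$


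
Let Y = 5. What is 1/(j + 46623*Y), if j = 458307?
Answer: 1/691422 ≈ 1.4463e-6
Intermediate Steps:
1/(j + 46623*Y) = 1/(458307 + 46623*5) = 1/(458307 + 233115) = 1/691422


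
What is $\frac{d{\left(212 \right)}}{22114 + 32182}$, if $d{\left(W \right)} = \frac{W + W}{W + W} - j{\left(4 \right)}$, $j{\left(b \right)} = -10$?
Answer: $\frac{1}{4936} \approx 0.00020259$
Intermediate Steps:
$d{\left(W \right)} = 11$ ($d{\left(W \right)} = \frac{W + W}{W + W} - -10 = \frac{2 W}{2 W} + 10 = 2 W \frac{1}{2 W} + 10 = 1 + 10 = 11$)
$\frac{d{\left(212 \right)}}{22114 + 32182} = \frac{11}{22114 + 32182} = \frac{11}{54296} = 11 \cdot \frac{1}{54296} = \frac{1}{4936}$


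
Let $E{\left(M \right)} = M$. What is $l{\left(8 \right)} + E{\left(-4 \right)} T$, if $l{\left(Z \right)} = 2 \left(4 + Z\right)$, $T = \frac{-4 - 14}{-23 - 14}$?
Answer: $\frac{816}{37} \approx 22.054$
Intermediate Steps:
$T = \frac{18}{37}$ ($T = - \frac{18}{-37} = \left(-18\right) \left(- \frac{1}{37}\right) = \frac{18}{37} \approx 0.48649$)
$l{\left(Z \right)} = 8 + 2 Z$
$l{\left(8 \right)} + E{\left(-4 \right)} T = \left(8 + 2 \cdot 8\right) - \frac{72}{37} = \left(8 + 16\right) - \frac{72}{37} = 24 - \frac{72}{37} = \frac{816}{37}$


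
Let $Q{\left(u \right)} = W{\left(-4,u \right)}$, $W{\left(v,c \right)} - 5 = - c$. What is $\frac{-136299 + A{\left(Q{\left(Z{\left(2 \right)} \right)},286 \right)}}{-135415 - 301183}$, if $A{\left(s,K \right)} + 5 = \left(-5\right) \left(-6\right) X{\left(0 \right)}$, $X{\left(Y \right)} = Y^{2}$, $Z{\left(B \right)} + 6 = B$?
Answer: $\frac{68152}{218299} \approx 0.3122$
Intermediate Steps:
$W{\left(v,c \right)} = 5 - c$
$Z{\left(B \right)} = -6 + B$
$Q{\left(u \right)} = 5 - u$
$A{\left(s,K \right)} = -5$ ($A{\left(s,K \right)} = -5 + \left(-5\right) \left(-6\right) 0^{2} = -5 + 30 \cdot 0 = -5 + 0 = -5$)
$\frac{-136299 + A{\left(Q{\left(Z{\left(2 \right)} \right)},286 \right)}}{-135415 - 301183} = \frac{-136299 - 5}{-135415 - 301183} = - \frac{136304}{-436598} = \left(-136304\right) \left(- \frac{1}{436598}\right) = \frac{68152}{218299}$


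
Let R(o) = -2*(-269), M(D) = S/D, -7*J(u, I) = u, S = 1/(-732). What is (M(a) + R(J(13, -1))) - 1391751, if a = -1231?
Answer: -1253610904595/901092 ≈ -1.3912e+6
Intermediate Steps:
S = -1/732 ≈ -0.0013661
J(u, I) = -u/7
M(D) = -1/(732*D)
R(o) = 538
(M(a) + R(J(13, -1))) - 1391751 = (-1/732/(-1231) + 538) - 1391751 = (-1/732*(-1/1231) + 538) - 1391751 = (1/901092 + 538) - 1391751 = 484787497/901092 - 1391751 = -1253610904595/901092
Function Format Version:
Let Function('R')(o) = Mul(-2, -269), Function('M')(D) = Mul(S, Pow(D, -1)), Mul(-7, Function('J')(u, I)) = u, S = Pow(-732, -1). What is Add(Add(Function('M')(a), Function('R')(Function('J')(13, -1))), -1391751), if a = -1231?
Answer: Rational(-1253610904595, 901092) ≈ -1.3912e+6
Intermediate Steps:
S = Rational(-1, 732) ≈ -0.0013661
Function('J')(u, I) = Mul(Rational(-1, 7), u)
Function('M')(D) = Mul(Rational(-1, 732), Pow(D, -1))
Function('R')(o) = 538
Add(Add(Function('M')(a), Function('R')(Function('J')(13, -1))), -1391751) = Add(Add(Mul(Rational(-1, 732), Pow(-1231, -1)), 538), -1391751) = Add(Add(Mul(Rational(-1, 732), Rational(-1, 1231)), 538), -1391751) = Add(Add(Rational(1, 901092), 538), -1391751) = Add(Rational(484787497, 901092), -1391751) = Rational(-1253610904595, 901092)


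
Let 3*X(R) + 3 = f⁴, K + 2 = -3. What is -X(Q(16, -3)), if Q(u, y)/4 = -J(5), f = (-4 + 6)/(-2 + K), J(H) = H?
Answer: 7187/7203 ≈ 0.99778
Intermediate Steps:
K = -5 (K = -2 - 3 = -5)
f = -2/7 (f = (-4 + 6)/(-2 - 5) = 2/(-7) = 2*(-⅐) = -2/7 ≈ -0.28571)
Q(u, y) = -20 (Q(u, y) = 4*(-1*5) = 4*(-5) = -20)
X(R) = -7187/7203 (X(R) = -1 + (-2/7)⁴/3 = -1 + (⅓)*(16/2401) = -1 + 16/7203 = -7187/7203)
-X(Q(16, -3)) = -1*(-7187/7203) = 7187/7203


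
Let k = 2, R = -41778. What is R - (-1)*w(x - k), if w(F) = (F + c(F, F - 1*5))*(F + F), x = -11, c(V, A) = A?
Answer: -40972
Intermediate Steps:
w(F) = 2*F*(-5 + 2*F) (w(F) = (F + (F - 1*5))*(F + F) = (F + (F - 5))*(2*F) = (F + (-5 + F))*(2*F) = (-5 + 2*F)*(2*F) = 2*F*(-5 + 2*F))
R - (-1)*w(x - k) = -41778 - (-1)*2*(-11 - 1*2)*(-5 + 2*(-11 - 1*2)) = -41778 - (-1)*2*(-11 - 2)*(-5 + 2*(-11 - 2)) = -41778 - (-1)*2*(-13)*(-5 + 2*(-13)) = -41778 - (-1)*2*(-13)*(-5 - 26) = -41778 - (-1)*2*(-13)*(-31) = -41778 - (-1)*806 = -41778 - 1*(-806) = -41778 + 806 = -40972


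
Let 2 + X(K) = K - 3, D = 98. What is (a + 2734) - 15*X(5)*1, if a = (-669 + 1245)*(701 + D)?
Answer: 462958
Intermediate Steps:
a = 460224 (a = (-669 + 1245)*(701 + 98) = 576*799 = 460224)
X(K) = -5 + K (X(K) = -2 + (K - 3) = -2 + (-3 + K) = -5 + K)
(a + 2734) - 15*X(5)*1 = (460224 + 2734) - 15*(-5 + 5)*1 = 462958 - 15*0*1 = 462958 + 0*1 = 462958 + 0 = 462958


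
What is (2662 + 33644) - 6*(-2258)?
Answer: 49854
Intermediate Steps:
(2662 + 33644) - 6*(-2258) = 36306 + 13548 = 49854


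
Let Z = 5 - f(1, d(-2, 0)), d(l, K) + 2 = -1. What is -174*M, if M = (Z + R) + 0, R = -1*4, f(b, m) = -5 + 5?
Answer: -174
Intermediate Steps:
d(l, K) = -3 (d(l, K) = -2 - 1 = -3)
f(b, m) = 0
R = -4
Z = 5 (Z = 5 - 1*0 = 5 + 0 = 5)
M = 1 (M = (5 - 4) + 0 = 1 + 0 = 1)
-174*M = -174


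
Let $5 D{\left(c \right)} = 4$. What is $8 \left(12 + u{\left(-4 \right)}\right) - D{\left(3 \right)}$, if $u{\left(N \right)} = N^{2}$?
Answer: $\frac{1116}{5} \approx 223.2$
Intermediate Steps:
$D{\left(c \right)} = \frac{4}{5}$ ($D{\left(c \right)} = \frac{1}{5} \cdot 4 = \frac{4}{5}$)
$8 \left(12 + u{\left(-4 \right)}\right) - D{\left(3 \right)} = 8 \left(12 + \left(-4\right)^{2}\right) - \frac{4}{5} = 8 \left(12 + 16\right) - \frac{4}{5} = 8 \cdot 28 - \frac{4}{5} = 224 - \frac{4}{5} = \frac{1116}{5}$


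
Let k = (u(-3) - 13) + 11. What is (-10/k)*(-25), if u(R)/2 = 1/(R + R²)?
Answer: -150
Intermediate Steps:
u(R) = 2/(R + R²)
k = -5/3 (k = (2/(-3*(1 - 3)) - 13) + 11 = (2*(-⅓)/(-2) - 13) + 11 = (2*(-⅓)*(-½) - 13) + 11 = (⅓ - 13) + 11 = -38/3 + 11 = -5/3 ≈ -1.6667)
(-10/k)*(-25) = (-10/(-5/3))*(-25) = -⅗*(-10)*(-25) = 6*(-25) = -150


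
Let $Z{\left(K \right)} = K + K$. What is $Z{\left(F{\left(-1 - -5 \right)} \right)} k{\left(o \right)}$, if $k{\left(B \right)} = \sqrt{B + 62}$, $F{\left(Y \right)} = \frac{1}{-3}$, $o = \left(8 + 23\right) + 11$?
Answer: $- \frac{4 \sqrt{26}}{3} \approx -6.7987$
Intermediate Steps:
$o = 42$ ($o = 31 + 11 = 42$)
$F{\left(Y \right)} = - \frac{1}{3}$
$Z{\left(K \right)} = 2 K$
$k{\left(B \right)} = \sqrt{62 + B}$
$Z{\left(F{\left(-1 - -5 \right)} \right)} k{\left(o \right)} = 2 \left(- \frac{1}{3}\right) \sqrt{62 + 42} = - \frac{2 \sqrt{104}}{3} = - \frac{2 \cdot 2 \sqrt{26}}{3} = - \frac{4 \sqrt{26}}{3}$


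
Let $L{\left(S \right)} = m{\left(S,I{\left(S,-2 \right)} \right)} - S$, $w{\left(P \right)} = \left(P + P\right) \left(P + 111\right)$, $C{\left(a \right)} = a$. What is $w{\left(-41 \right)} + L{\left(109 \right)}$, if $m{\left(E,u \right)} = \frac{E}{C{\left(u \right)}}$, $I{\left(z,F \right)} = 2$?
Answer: $- \frac{11589}{2} \approx -5794.5$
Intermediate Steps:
$m{\left(E,u \right)} = \frac{E}{u}$
$w{\left(P \right)} = 2 P \left(111 + P\right)$
$L{\left(S \right)} = - \frac{S}{2}$ ($L{\left(S \right)} = \frac{S}{2} - S = - \frac{S}{2}$)
$w{\left(-41 \right)} + L{\left(109 \right)} = 2 \left(-41\right) \left(111 - 41\right) - \frac{109}{2} = 2 \left(-41\right) 70 - \frac{109}{2} = -5740 - \frac{109}{2} = - \frac{11589}{2}$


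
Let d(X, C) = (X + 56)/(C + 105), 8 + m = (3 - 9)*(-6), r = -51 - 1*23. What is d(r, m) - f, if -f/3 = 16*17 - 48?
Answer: 89358/133 ≈ 671.86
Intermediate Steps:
r = -74 (r = -51 - 23 = -74)
m = 28 (m = -8 + (3 - 9)*(-6) = -8 - 6*(-6) = -8 + 36 = 28)
d(X, C) = (56 + X)/(105 + C)
f = -672 (f = -3*(16*17 - 48) = -3*(272 - 48) = -3*224 = -672)
d(r, m) - f = (56 - 74)/(105 + 28) - 1*(-672) = -18/133 + 672 = 89358/133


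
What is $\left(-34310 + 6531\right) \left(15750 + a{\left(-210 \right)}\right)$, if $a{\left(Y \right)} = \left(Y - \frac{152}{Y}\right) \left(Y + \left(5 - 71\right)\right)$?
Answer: $- \frac{71471422382}{35} \approx -2.042 \cdot 10^{9}$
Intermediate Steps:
$a{\left(Y \right)} = \left(-66 + Y\right) \left(Y - \frac{152}{Y}\right)$ ($a{\left(Y \right)} = \left(Y - \frac{152}{Y}\right) \left(Y - 66\right) = \left(Y - \frac{152}{Y}\right) \left(-66 + Y\right) = \left(-66 + Y\right) \left(Y - \frac{152}{Y}\right)$)
$\left(-34310 + 6531\right) \left(15750 + a{\left(-210 \right)}\right) = \left(-34310 + 6531\right) \left(15750 + \left(-152 + \left(-210\right)^{2} - -13860 + \frac{10032}{-210}\right)\right) = - 27779 \left(15750 + \left(-152 + 44100 + 13860 + 10032 \left(- \frac{1}{210}\right)\right)\right) = - 27779 \left(15750 + \left(-152 + 44100 + 13860 - \frac{1672}{35}\right)\right) = - 27779 \left(15750 + \frac{2021608}{35}\right) = \left(-27779\right) \frac{2572858}{35} = - \frac{71471422382}{35}$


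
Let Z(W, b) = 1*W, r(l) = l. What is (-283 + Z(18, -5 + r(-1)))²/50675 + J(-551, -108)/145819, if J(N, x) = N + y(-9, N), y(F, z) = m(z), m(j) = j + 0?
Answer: 407371817/295575113 ≈ 1.3782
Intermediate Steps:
m(j) = j
y(F, z) = z
Z(W, b) = W
J(N, x) = 2*N (J(N, x) = N + N = 2*N)
(-283 + Z(18, -5 + r(-1)))²/50675 + J(-551, -108)/145819 = (-283 + 18)²/50675 + (2*(-551))/145819 = (-265)²*(1/50675) - 1102*1/145819 = 70225*(1/50675) - 1102/145819 = 2809/2027 - 1102/145819 = 407371817/295575113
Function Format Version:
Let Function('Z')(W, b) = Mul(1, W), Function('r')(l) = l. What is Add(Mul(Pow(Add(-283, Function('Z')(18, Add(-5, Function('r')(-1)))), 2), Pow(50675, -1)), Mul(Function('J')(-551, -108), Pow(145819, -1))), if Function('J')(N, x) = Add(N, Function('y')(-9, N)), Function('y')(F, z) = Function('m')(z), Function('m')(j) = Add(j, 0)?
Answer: Rational(407371817, 295575113) ≈ 1.3782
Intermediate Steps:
Function('m')(j) = j
Function('y')(F, z) = z
Function('Z')(W, b) = W
Function('J')(N, x) = Mul(2, N) (Function('J')(N, x) = Add(N, N) = Mul(2, N))
Add(Mul(Pow(Add(-283, Function('Z')(18, Add(-5, Function('r')(-1)))), 2), Pow(50675, -1)), Mul(Function('J')(-551, -108), Pow(145819, -1))) = Add(Mul(Pow(Add(-283, 18), 2), Pow(50675, -1)), Mul(Mul(2, -551), Pow(145819, -1))) = Add(Mul(Pow(-265, 2), Rational(1, 50675)), Mul(-1102, Rational(1, 145819))) = Add(Mul(70225, Rational(1, 50675)), Rational(-1102, 145819)) = Add(Rational(2809, 2027), Rational(-1102, 145819)) = Rational(407371817, 295575113)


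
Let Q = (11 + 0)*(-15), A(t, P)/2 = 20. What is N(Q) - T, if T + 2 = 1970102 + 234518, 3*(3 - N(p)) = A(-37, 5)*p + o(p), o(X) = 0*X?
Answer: -2202415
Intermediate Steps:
A(t, P) = 40 (A(t, P) = 2*20 = 40)
o(X) = 0
Q = -165 (Q = 11*(-15) = -165)
N(p) = 3 - 40*p/3 (N(p) = 3 - (40*p + 0)/3 = 3 - 40*p/3)
T = 2204618 (T = -2 + (1970102 + 234518) = -2 + 2204620 = 2204618)
N(Q) - T = (3 - 40/3*(-165)) - 1*2204618 = (3 + 2200) - 2204618 = 2203 - 2204618 = -2202415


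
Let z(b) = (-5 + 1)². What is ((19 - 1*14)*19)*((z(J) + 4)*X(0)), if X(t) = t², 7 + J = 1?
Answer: 0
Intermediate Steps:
J = -6 (J = -7 + 1 = -6)
z(b) = 16 (z(b) = (-4)² = 16)
((19 - 1*14)*19)*((z(J) + 4)*X(0)) = ((19 - 1*14)*19)*((16 + 4)*0²) = ((19 - 14)*19)*(20*0) = (5*19)*0 = 95*0 = 0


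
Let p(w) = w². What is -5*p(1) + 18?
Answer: 13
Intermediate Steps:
-5*p(1) + 18 = -5*1² + 18 = -5*1 + 18 = -5 + 18 = 13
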